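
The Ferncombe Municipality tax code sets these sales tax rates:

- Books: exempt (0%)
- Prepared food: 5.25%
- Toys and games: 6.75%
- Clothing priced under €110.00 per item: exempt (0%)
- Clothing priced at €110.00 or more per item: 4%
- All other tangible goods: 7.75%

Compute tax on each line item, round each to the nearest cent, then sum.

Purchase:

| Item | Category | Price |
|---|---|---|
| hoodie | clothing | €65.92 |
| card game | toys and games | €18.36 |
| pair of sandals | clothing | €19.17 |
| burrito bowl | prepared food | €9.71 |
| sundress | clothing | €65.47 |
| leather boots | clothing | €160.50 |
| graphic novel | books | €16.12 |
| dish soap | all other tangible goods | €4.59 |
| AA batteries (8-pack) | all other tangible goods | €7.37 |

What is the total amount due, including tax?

Hoodie €65.92: clothing, under €110.00 → 0% → €0.00
Card game €18.36: toys and games → 6.75% → €1.24
Pair of sandals €19.17: clothing, under €110.00 → 0% → €0.00
Burrito bowl €9.71: prepared food → 5.25% → €0.51
Sundress €65.47: clothing, under €110.00 → 0% → €0.00
Leather boots €160.50: clothing, €110.00 or more → 4% → €6.42
Graphic novel €16.12: books → 0% → €0.00
Dish soap €4.59: all other tangible goods → 7.75% → €0.36
AA batteries (8-pack) €7.37: all other tangible goods → 7.75% → €0.57
Subtotal = €367.21; tax = €9.10; total due = €376.31

€376.31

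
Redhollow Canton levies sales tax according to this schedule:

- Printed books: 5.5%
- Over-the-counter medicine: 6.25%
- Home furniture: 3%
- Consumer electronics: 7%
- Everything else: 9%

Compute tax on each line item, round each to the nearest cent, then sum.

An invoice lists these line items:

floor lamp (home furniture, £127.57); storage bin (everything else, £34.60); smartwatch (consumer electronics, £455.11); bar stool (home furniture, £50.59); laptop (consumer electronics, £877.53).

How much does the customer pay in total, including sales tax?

£1647.15

Floor lamp £127.57: home furniture → 3% → £3.83
Storage bin £34.60: everything else → 9% → £3.11
Smartwatch £455.11: consumer electronics → 7% → £31.86
Bar stool £50.59: home furniture → 3% → £1.52
Laptop £877.53: consumer electronics → 7% → £61.43
Subtotal = £1545.40; tax = £101.75; total due = £1647.15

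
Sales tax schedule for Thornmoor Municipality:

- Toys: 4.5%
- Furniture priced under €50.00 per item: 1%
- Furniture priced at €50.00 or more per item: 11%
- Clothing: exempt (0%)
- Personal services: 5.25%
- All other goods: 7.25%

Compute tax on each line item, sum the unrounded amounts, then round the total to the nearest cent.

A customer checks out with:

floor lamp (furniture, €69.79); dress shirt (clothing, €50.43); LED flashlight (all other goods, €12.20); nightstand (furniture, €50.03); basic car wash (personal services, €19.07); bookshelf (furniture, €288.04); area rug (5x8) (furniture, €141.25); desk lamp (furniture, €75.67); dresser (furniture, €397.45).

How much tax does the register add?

€114.33

Floor lamp €69.79: furniture, €50.00 or more → 11% → €7.6769
Dress shirt €50.43: clothing → 0% → €0.00
LED flashlight €12.20: all other goods → 7.25% → €0.8845
Nightstand €50.03: furniture, €50.00 or more → 11% → €5.5033
Basic car wash €19.07: personal services → 5.25% → €1.001175
Bookshelf €288.04: furniture, €50.00 or more → 11% → €31.6844
Area rug (5x8) €141.25: furniture, €50.00 or more → 11% → €15.5375
Desk lamp €75.67: furniture, €50.00 or more → 11% → €8.3237
Dresser €397.45: furniture, €50.00 or more → 11% → €43.7195
Unrounded tax sum = €114.330975 → €114.33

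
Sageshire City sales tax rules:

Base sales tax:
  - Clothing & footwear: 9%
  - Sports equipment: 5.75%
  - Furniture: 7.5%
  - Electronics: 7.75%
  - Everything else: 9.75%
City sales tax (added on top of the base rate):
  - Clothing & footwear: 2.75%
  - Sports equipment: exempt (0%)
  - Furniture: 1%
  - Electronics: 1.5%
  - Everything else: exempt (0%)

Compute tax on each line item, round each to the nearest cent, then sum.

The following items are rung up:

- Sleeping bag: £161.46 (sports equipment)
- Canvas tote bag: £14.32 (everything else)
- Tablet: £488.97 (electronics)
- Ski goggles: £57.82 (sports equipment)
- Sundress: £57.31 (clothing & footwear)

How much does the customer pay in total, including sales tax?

£845.84

Sleeping bag £161.46: sports equipment → 5.75% + 0% city = 5.75% → £9.28
Canvas tote bag £14.32: everything else → 9.75% + 0% city = 9.75% → £1.40
Tablet £488.97: electronics → 7.75% + 1.5% city = 9.25% → £45.23
Ski goggles £57.82: sports equipment → 5.75% + 0% city = 5.75% → £3.32
Sundress £57.31: clothing & footwear → 9% + 2.75% city = 11.75% → £6.73
Subtotal = £779.88; tax = £65.96; total due = £845.84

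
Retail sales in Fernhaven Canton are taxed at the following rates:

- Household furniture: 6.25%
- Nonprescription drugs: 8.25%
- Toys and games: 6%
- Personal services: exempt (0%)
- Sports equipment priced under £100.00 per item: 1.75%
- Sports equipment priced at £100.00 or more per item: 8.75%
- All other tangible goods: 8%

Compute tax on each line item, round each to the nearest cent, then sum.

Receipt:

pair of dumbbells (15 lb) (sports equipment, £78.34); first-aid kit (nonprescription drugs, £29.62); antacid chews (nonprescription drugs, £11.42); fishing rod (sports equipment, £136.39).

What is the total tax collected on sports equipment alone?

Pair of dumbbells (15 lb) £78.34: sports equipment, under £100.00 → 1.75% → £1.37
Fishing rod £136.39: sports equipment, £100.00 or more → 8.75% → £11.93
Tax on sports equipment = £1.37 + £11.93 = £13.30

£13.30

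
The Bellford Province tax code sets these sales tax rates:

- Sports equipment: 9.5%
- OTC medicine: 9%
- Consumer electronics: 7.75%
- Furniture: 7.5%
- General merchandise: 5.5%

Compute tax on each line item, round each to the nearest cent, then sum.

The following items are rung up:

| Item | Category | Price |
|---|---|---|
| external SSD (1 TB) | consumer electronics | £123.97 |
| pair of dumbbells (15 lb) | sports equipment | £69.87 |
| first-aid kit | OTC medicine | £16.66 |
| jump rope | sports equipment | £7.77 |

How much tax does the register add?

£18.49

External SSD (1 TB) £123.97: consumer electronics → 7.75% → £9.61
Pair of dumbbells (15 lb) £69.87: sports equipment → 9.5% → £6.64
First-aid kit £16.66: OTC medicine → 9% → £1.50
Jump rope £7.77: sports equipment → 9.5% → £0.74
Total tax = £9.61 + £6.64 + £1.50 + £0.74 = £18.49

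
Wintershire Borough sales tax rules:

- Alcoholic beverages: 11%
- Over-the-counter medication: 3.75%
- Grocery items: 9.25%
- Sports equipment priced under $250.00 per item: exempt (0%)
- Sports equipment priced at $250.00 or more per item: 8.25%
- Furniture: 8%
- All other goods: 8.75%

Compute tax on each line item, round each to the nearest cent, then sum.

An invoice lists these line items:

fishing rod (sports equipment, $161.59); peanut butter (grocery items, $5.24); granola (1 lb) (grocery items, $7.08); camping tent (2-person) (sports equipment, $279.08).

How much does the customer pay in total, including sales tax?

Fishing rod $161.59: sports equipment, under $250.00 → 0% → $0.00
Peanut butter $5.24: grocery items → 9.25% → $0.48
Granola (1 lb) $7.08: grocery items → 9.25% → $0.65
Camping tent (2-person) $279.08: sports equipment, $250.00 or more → 8.25% → $23.02
Subtotal = $452.99; tax = $24.15; total due = $477.14

$477.14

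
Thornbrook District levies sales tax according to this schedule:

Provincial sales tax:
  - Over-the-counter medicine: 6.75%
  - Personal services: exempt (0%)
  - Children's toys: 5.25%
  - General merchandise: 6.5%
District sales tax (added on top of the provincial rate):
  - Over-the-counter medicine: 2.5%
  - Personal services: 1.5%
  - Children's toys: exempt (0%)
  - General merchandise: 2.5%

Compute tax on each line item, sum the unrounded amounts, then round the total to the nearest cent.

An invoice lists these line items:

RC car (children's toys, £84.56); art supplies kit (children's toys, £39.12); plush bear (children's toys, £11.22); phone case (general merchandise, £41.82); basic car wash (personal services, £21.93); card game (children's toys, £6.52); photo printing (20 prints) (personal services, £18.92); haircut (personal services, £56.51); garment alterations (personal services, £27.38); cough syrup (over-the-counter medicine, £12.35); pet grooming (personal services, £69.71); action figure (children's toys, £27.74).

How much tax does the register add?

RC car £84.56: children's toys → 5.25% + 0% district = 5.25% → £4.4394
Art supplies kit £39.12: children's toys → 5.25% + 0% district = 5.25% → £2.0538
Plush bear £11.22: children's toys → 5.25% + 0% district = 5.25% → £0.58905
Phone case £41.82: general merchandise → 6.5% + 2.5% district = 9% → £3.7638
Basic car wash £21.93: personal services → 0% + 1.5% district = 1.5% → £0.32895
Card game £6.52: children's toys → 5.25% + 0% district = 5.25% → £0.3423
Photo printing (20 prints) £18.92: personal services → 0% + 1.5% district = 1.5% → £0.2838
Haircut £56.51: personal services → 0% + 1.5% district = 1.5% → £0.84765
Garment alterations £27.38: personal services → 0% + 1.5% district = 1.5% → £0.4107
Cough syrup £12.35: over-the-counter medicine → 6.75% + 2.5% district = 9.25% → £1.142375
Pet grooming £69.71: personal services → 0% + 1.5% district = 1.5% → £1.04565
Action figure £27.74: children's toys → 5.25% + 0% district = 5.25% → £1.45635
Unrounded tax sum = £16.703825 → £16.70

£16.70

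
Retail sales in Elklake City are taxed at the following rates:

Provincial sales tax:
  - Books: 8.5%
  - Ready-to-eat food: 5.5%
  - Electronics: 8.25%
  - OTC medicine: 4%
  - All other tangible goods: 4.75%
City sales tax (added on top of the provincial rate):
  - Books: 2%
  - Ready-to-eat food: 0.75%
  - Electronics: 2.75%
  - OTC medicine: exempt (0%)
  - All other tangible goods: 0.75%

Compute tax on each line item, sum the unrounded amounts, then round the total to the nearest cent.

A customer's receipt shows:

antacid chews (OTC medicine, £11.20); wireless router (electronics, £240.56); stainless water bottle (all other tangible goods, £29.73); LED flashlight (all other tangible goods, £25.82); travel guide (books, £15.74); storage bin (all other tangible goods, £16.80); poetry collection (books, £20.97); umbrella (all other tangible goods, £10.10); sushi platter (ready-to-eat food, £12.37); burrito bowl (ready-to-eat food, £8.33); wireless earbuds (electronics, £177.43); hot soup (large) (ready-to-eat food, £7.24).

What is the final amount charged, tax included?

£632.85

Antacid chews £11.20: OTC medicine → 4% + 0% city = 4% → £0.448
Wireless router £240.56: electronics → 8.25% + 2.75% city = 11% → £26.4616
Stainless water bottle £29.73: all other tangible goods → 4.75% + 0.75% city = 5.5% → £1.63515
LED flashlight £25.82: all other tangible goods → 4.75% + 0.75% city = 5.5% → £1.4201
Travel guide £15.74: books → 8.5% + 2% city = 10.5% → £1.6527
Storage bin £16.80: all other tangible goods → 4.75% + 0.75% city = 5.5% → £0.924
Poetry collection £20.97: books → 8.5% + 2% city = 10.5% → £2.20185
Umbrella £10.10: all other tangible goods → 4.75% + 0.75% city = 5.5% → £0.5555
Sushi platter £12.37: ready-to-eat food → 5.5% + 0.75% city = 6.25% → £0.773125
Burrito bowl £8.33: ready-to-eat food → 5.5% + 0.75% city = 6.25% → £0.520625
Wireless earbuds £177.43: electronics → 8.25% + 2.75% city = 11% → £19.5173
Hot soup (large) £7.24: ready-to-eat food → 5.5% + 0.75% city = 6.25% → £0.4525
Subtotal = £576.29; unrounded tax = £56.56245 → £56.56; total due = £632.85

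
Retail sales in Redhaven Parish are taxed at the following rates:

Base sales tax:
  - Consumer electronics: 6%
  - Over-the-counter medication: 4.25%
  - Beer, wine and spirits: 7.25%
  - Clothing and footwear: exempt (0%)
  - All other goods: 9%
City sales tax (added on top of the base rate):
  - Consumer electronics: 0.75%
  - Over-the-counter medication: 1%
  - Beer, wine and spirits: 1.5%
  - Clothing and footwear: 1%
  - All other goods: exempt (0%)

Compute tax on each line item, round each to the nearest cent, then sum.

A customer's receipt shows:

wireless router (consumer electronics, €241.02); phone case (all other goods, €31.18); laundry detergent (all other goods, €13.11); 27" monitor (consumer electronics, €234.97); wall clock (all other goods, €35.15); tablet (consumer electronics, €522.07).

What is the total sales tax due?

€74.52

Wireless router €241.02: consumer electronics → 6% + 0.75% city = 6.75% → €16.27
Phone case €31.18: all other goods → 9% + 0% city = 9% → €2.81
Laundry detergent €13.11: all other goods → 9% + 0% city = 9% → €1.18
27" monitor €234.97: consumer electronics → 6% + 0.75% city = 6.75% → €15.86
Wall clock €35.15: all other goods → 9% + 0% city = 9% → €3.16
Tablet €522.07: consumer electronics → 6% + 0.75% city = 6.75% → €35.24
Total tax = €16.27 + €2.81 + €1.18 + €15.86 + €3.16 + €35.24 = €74.52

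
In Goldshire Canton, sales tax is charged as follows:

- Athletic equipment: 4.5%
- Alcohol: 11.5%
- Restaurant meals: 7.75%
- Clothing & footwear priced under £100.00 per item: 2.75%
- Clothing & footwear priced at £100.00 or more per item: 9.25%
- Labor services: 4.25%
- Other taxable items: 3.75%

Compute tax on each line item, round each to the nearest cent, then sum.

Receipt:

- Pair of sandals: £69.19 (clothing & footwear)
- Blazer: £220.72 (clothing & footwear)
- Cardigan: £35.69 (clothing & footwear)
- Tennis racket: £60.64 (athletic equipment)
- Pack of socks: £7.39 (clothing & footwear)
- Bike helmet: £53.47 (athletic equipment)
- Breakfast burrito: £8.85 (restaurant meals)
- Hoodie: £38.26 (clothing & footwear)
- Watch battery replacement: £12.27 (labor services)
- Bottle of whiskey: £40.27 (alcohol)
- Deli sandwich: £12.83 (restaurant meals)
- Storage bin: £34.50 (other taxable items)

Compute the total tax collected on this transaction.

£37.81

Pair of sandals £69.19: clothing & footwear, under £100.00 → 2.75% → £1.90
Blazer £220.72: clothing & footwear, £100.00 or more → 9.25% → £20.42
Cardigan £35.69: clothing & footwear, under £100.00 → 2.75% → £0.98
Tennis racket £60.64: athletic equipment → 4.5% → £2.73
Pack of socks £7.39: clothing & footwear, under £100.00 → 2.75% → £0.20
Bike helmet £53.47: athletic equipment → 4.5% → £2.41
Breakfast burrito £8.85: restaurant meals → 7.75% → £0.69
Hoodie £38.26: clothing & footwear, under £100.00 → 2.75% → £1.05
Watch battery replacement £12.27: labor services → 4.25% → £0.52
Bottle of whiskey £40.27: alcohol → 11.5% → £4.63
Deli sandwich £12.83: restaurant meals → 7.75% → £0.99
Storage bin £34.50: other taxable items → 3.75% → £1.29
Total tax = £1.90 + £20.42 + £0.98 + £2.73 + £0.20 + £2.41 + £0.69 + £1.05 + £0.52 + £4.63 + £0.99 + £1.29 = £37.81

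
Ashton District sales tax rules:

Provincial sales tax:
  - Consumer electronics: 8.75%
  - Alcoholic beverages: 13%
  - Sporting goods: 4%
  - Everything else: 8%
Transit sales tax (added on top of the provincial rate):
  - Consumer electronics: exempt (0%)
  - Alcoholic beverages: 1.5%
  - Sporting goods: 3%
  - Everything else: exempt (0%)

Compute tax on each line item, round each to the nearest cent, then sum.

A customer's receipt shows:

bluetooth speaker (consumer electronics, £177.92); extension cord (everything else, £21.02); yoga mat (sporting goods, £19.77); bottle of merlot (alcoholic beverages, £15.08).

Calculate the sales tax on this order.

Bluetooth speaker £177.92: consumer electronics → 8.75% + 0% transit = 8.75% → £15.57
Extension cord £21.02: everything else → 8% + 0% transit = 8% → £1.68
Yoga mat £19.77: sporting goods → 4% + 3% transit = 7% → £1.38
Bottle of merlot £15.08: alcoholic beverages → 13% + 1.5% transit = 14.5% → £2.19
Total tax = £15.57 + £1.68 + £1.38 + £2.19 = £20.82

£20.82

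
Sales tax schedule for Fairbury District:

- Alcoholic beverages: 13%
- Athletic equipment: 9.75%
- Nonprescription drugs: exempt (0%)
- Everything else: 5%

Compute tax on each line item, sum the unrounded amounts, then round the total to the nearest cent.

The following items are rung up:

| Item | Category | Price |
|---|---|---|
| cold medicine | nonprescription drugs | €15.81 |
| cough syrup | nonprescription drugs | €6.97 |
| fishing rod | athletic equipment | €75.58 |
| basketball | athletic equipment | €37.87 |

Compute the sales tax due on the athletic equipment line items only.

€11.06

Fishing rod €75.58: athletic equipment → 9.75% → €7.36905
Basketball €37.87: athletic equipment → 9.75% → €3.692325
Tax on athletic equipment: unrounded sum = €11.061375 → €11.06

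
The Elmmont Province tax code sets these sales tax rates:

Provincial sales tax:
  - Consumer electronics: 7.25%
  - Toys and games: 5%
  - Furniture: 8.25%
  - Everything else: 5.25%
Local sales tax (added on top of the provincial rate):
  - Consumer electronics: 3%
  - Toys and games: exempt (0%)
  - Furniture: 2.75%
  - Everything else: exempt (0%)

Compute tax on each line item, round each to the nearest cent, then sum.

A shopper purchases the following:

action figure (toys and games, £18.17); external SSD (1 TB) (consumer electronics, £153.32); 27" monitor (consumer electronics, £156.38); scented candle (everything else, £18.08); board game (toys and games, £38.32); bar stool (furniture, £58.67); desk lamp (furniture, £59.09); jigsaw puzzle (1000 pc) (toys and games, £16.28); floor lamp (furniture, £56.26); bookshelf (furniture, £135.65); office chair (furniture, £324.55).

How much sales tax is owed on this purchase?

£106.10

Action figure £18.17: toys and games → 5% + 0% local = 5% → £0.91
External SSD (1 TB) £153.32: consumer electronics → 7.25% + 3% local = 10.25% → £15.72
27" monitor £156.38: consumer electronics → 7.25% + 3% local = 10.25% → £16.03
Scented candle £18.08: everything else → 5.25% + 0% local = 5.25% → £0.95
Board game £38.32: toys and games → 5% + 0% local = 5% → £1.92
Bar stool £58.67: furniture → 8.25% + 2.75% local = 11% → £6.45
Desk lamp £59.09: furniture → 8.25% + 2.75% local = 11% → £6.50
Jigsaw puzzle (1000 pc) £16.28: toys and games → 5% + 0% local = 5% → £0.81
Floor lamp £56.26: furniture → 8.25% + 2.75% local = 11% → £6.19
Bookshelf £135.65: furniture → 8.25% + 2.75% local = 11% → £14.92
Office chair £324.55: furniture → 8.25% + 2.75% local = 11% → £35.70
Total tax = £0.91 + £15.72 + £16.03 + £0.95 + £1.92 + £6.45 + £6.50 + £0.81 + £6.19 + £14.92 + £35.70 = £106.10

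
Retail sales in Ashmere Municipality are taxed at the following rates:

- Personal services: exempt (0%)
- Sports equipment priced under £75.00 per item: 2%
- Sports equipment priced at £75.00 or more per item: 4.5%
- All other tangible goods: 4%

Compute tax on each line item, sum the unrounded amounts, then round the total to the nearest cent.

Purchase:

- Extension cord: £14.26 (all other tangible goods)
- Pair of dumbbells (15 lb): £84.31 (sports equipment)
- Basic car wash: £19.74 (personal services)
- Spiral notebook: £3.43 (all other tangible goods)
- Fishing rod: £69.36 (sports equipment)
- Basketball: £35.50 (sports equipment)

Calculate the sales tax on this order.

£6.60

Extension cord £14.26: all other tangible goods → 4% → £0.5704
Pair of dumbbells (15 lb) £84.31: sports equipment, £75.00 or more → 4.5% → £3.79395
Basic car wash £19.74: personal services → 0% → £0.00
Spiral notebook £3.43: all other tangible goods → 4% → £0.1372
Fishing rod £69.36: sports equipment, under £75.00 → 2% → £1.3872
Basketball £35.50: sports equipment, under £75.00 → 2% → £0.71
Unrounded tax sum = £6.59875 → £6.60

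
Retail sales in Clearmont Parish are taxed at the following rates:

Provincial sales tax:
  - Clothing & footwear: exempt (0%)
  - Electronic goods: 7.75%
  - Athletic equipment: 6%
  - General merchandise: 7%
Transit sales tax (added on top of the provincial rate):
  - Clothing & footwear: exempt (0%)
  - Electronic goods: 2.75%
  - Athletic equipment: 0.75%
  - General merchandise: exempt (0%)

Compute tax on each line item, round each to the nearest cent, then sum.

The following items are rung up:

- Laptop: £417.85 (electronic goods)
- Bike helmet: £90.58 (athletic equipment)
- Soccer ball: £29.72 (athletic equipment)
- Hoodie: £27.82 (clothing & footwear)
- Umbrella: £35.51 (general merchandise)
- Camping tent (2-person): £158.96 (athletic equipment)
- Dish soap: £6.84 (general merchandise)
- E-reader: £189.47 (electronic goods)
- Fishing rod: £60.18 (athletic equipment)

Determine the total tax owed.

£89.64

Laptop £417.85: electronic goods → 7.75% + 2.75% transit = 10.5% → £43.87
Bike helmet £90.58: athletic equipment → 6% + 0.75% transit = 6.75% → £6.11
Soccer ball £29.72: athletic equipment → 6% + 0.75% transit = 6.75% → £2.01
Hoodie £27.82: clothing & footwear → 0% + 0% transit = 0% → £0.00
Umbrella £35.51: general merchandise → 7% + 0% transit = 7% → £2.49
Camping tent (2-person) £158.96: athletic equipment → 6% + 0.75% transit = 6.75% → £10.73
Dish soap £6.84: general merchandise → 7% + 0% transit = 7% → £0.48
E-reader £189.47: electronic goods → 7.75% + 2.75% transit = 10.5% → £19.89
Fishing rod £60.18: athletic equipment → 6% + 0.75% transit = 6.75% → £4.06
Total tax = £43.87 + £6.11 + £2.01 + £2.49 + £10.73 + £0.48 + £19.89 + £4.06 = £89.64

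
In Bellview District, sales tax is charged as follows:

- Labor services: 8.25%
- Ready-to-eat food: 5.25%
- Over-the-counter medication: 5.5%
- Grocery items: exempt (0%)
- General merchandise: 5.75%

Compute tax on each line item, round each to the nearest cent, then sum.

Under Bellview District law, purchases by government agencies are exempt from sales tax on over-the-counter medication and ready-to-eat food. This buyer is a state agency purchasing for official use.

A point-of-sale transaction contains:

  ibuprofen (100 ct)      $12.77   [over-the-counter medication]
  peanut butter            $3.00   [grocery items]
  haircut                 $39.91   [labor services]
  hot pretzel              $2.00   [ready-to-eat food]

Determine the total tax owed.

$3.29

Ibuprofen (100 ct) $12.77: over-the-counter medication, buyer-exempt → 0% → $0.00
Peanut butter $3.00: grocery items → 0% → $0.00
Haircut $39.91: labor services → 8.25% → $3.29
Hot pretzel $2.00: ready-to-eat food, buyer-exempt → 0% → $0.00
Total tax = $3.29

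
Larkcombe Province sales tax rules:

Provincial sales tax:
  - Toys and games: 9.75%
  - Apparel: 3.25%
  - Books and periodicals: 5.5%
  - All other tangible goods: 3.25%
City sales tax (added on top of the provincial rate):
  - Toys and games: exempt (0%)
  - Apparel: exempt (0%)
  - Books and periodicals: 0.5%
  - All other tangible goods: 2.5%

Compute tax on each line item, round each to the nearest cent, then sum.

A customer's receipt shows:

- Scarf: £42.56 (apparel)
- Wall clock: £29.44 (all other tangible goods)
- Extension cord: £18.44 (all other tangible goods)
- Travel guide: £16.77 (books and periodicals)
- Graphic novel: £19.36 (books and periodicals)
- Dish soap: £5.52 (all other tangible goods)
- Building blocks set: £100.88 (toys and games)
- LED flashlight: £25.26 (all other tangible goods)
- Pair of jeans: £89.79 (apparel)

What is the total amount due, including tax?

£368.85

Scarf £42.56: apparel → 3.25% + 0% city = 3.25% → £1.38
Wall clock £29.44: all other tangible goods → 3.25% + 2.5% city = 5.75% → £1.69
Extension cord £18.44: all other tangible goods → 3.25% + 2.5% city = 5.75% → £1.06
Travel guide £16.77: books and periodicals → 5.5% + 0.5% city = 6% → £1.01
Graphic novel £19.36: books and periodicals → 5.5% + 0.5% city = 6% → £1.16
Dish soap £5.52: all other tangible goods → 3.25% + 2.5% city = 5.75% → £0.32
Building blocks set £100.88: toys and games → 9.75% + 0% city = 9.75% → £9.84
LED flashlight £25.26: all other tangible goods → 3.25% + 2.5% city = 5.75% → £1.45
Pair of jeans £89.79: apparel → 3.25% + 0% city = 3.25% → £2.92
Subtotal = £348.02; tax = £20.83; total due = £368.85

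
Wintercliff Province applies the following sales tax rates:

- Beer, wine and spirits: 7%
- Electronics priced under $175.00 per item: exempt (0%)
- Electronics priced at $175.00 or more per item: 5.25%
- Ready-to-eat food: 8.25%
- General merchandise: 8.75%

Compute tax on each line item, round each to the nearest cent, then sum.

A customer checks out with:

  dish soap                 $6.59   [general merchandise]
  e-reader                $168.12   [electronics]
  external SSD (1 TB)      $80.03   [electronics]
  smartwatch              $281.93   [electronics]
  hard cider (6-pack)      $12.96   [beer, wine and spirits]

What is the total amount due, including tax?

Dish soap $6.59: general merchandise → 8.75% → $0.58
E-reader $168.12: electronics, under $175.00 → 0% → $0.00
External SSD (1 TB) $80.03: electronics, under $175.00 → 0% → $0.00
Smartwatch $281.93: electronics, $175.00 or more → 5.25% → $14.80
Hard cider (6-pack) $12.96: beer, wine and spirits → 7% → $0.91
Subtotal = $549.63; tax = $16.29; total due = $565.92

$565.92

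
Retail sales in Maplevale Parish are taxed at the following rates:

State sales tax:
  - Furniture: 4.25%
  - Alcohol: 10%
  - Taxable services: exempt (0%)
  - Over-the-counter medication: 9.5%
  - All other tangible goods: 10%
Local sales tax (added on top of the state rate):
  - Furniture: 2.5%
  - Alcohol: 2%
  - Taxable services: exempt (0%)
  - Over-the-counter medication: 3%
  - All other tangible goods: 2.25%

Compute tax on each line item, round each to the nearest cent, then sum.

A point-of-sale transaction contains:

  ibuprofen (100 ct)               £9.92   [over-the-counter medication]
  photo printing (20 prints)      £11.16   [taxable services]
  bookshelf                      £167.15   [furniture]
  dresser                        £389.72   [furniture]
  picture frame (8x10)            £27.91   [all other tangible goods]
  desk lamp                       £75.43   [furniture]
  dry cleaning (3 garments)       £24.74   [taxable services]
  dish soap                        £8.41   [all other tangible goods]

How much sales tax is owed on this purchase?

£48.37

Ibuprofen (100 ct) £9.92: over-the-counter medication → 9.5% + 3% local = 12.5% → £1.24
Photo printing (20 prints) £11.16: taxable services → 0% + 0% local = 0% → £0.00
Bookshelf £167.15: furniture → 4.25% + 2.5% local = 6.75% → £11.28
Dresser £389.72: furniture → 4.25% + 2.5% local = 6.75% → £26.31
Picture frame (8x10) £27.91: all other tangible goods → 10% + 2.25% local = 12.25% → £3.42
Desk lamp £75.43: furniture → 4.25% + 2.5% local = 6.75% → £5.09
Dry cleaning (3 garments) £24.74: taxable services → 0% + 0% local = 0% → £0.00
Dish soap £8.41: all other tangible goods → 10% + 2.25% local = 12.25% → £1.03
Total tax = £1.24 + £11.28 + £26.31 + £3.42 + £5.09 + £1.03 = £48.37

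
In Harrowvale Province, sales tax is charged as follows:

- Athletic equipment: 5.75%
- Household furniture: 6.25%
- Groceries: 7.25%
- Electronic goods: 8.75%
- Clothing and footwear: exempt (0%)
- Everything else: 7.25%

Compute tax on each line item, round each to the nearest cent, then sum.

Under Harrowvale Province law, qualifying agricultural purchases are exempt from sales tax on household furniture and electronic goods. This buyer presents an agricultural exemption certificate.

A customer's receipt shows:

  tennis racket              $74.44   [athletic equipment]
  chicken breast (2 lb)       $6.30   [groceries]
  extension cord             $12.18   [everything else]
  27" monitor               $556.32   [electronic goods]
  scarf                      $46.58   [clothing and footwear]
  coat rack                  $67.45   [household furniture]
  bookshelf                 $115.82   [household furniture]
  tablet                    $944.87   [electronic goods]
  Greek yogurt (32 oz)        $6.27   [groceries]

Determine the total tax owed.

$6.07

Tennis racket $74.44: athletic equipment → 5.75% → $4.28
Chicken breast (2 lb) $6.30: groceries → 7.25% → $0.46
Extension cord $12.18: everything else → 7.25% → $0.88
27" monitor $556.32: electronic goods, buyer-exempt → 0% → $0.00
Scarf $46.58: clothing and footwear → 0% → $0.00
Coat rack $67.45: household furniture, buyer-exempt → 0% → $0.00
Bookshelf $115.82: household furniture, buyer-exempt → 0% → $0.00
Tablet $944.87: electronic goods, buyer-exempt → 0% → $0.00
Greek yogurt (32 oz) $6.27: groceries → 7.25% → $0.45
Total tax = $4.28 + $0.46 + $0.88 + $0.45 = $6.07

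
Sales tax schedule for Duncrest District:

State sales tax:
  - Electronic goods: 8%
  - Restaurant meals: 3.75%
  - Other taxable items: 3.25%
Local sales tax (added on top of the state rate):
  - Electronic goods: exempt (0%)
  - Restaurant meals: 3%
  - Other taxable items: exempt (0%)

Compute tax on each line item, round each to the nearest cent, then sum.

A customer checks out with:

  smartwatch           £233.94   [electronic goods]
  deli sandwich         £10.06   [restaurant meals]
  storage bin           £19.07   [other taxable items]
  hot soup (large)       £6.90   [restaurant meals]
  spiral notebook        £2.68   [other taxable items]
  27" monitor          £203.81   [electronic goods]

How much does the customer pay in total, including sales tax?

£513.34

Smartwatch £233.94: electronic goods → 8% + 0% local = 8% → £18.72
Deli sandwich £10.06: restaurant meals → 3.75% + 3% local = 6.75% → £0.68
Storage bin £19.07: other taxable items → 3.25% + 0% local = 3.25% → £0.62
Hot soup (large) £6.90: restaurant meals → 3.75% + 3% local = 6.75% → £0.47
Spiral notebook £2.68: other taxable items → 3.25% + 0% local = 3.25% → £0.09
27" monitor £203.81: electronic goods → 8% + 0% local = 8% → £16.30
Subtotal = £476.46; tax = £36.88; total due = £513.34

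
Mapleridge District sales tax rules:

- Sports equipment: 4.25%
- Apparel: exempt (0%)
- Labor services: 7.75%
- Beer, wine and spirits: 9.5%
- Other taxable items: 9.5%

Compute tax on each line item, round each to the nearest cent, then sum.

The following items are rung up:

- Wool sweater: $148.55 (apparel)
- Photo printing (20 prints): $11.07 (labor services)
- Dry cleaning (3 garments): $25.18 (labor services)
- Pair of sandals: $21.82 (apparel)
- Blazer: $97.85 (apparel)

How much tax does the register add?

Wool sweater $148.55: apparel → 0% → $0.00
Photo printing (20 prints) $11.07: labor services → 7.75% → $0.86
Dry cleaning (3 garments) $25.18: labor services → 7.75% → $1.95
Pair of sandals $21.82: apparel → 0% → $0.00
Blazer $97.85: apparel → 0% → $0.00
Total tax = $0.86 + $1.95 = $2.81

$2.81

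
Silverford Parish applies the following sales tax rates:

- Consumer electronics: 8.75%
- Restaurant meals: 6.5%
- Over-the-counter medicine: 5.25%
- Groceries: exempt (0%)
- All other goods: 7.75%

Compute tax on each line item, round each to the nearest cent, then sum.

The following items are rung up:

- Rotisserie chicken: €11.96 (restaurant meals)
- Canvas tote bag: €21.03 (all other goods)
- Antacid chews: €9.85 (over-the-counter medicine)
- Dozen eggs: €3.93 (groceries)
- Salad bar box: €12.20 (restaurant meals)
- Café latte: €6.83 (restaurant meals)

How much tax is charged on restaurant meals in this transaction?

Rotisserie chicken €11.96: restaurant meals → 6.5% → €0.78
Salad bar box €12.20: restaurant meals → 6.5% → €0.79
Café latte €6.83: restaurant meals → 6.5% → €0.44
Tax on restaurant meals = €0.78 + €0.79 + €0.44 = €2.01

€2.01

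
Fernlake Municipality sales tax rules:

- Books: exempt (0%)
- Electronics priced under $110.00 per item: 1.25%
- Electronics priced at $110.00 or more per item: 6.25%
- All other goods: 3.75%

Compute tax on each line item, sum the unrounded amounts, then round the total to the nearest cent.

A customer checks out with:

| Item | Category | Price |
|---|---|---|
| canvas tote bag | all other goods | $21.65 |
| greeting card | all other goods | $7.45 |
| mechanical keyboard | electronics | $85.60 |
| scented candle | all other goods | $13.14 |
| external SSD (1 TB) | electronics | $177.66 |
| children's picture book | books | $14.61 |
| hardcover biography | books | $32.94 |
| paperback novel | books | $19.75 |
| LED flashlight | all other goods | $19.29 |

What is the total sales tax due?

Canvas tote bag $21.65: all other goods → 3.75% → $0.811875
Greeting card $7.45: all other goods → 3.75% → $0.279375
Mechanical keyboard $85.60: electronics, under $110.00 → 1.25% → $1.07
Scented candle $13.14: all other goods → 3.75% → $0.49275
External SSD (1 TB) $177.66: electronics, $110.00 or more → 6.25% → $11.10375
Children's picture book $14.61: books → 0% → $0.00
Hardcover biography $32.94: books → 0% → $0.00
Paperback novel $19.75: books → 0% → $0.00
LED flashlight $19.29: all other goods → 3.75% → $0.723375
Unrounded tax sum = $14.481125 → $14.48

$14.48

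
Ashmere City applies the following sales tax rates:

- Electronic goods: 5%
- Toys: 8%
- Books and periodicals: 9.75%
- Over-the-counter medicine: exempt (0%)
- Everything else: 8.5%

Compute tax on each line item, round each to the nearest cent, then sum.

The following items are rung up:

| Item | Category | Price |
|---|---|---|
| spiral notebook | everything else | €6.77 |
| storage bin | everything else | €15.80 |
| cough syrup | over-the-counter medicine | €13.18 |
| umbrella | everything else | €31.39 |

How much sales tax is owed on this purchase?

€4.59

Spiral notebook €6.77: everything else → 8.5% → €0.58
Storage bin €15.80: everything else → 8.5% → €1.34
Cough syrup €13.18: over-the-counter medicine → 0% → €0.00
Umbrella €31.39: everything else → 8.5% → €2.67
Total tax = €0.58 + €1.34 + €2.67 = €4.59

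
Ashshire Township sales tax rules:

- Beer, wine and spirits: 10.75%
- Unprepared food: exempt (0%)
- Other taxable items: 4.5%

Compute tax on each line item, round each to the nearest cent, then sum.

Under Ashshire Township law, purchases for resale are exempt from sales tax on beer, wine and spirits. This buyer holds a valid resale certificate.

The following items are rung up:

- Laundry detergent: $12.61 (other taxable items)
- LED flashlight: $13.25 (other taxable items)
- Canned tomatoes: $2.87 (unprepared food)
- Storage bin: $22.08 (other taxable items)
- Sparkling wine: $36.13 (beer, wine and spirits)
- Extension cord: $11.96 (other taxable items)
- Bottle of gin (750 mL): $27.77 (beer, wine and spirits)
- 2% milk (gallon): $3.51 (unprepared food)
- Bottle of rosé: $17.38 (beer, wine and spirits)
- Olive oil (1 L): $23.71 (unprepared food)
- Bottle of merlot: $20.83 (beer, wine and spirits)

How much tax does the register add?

Laundry detergent $12.61: other taxable items → 4.5% → $0.57
LED flashlight $13.25: other taxable items → 4.5% → $0.60
Canned tomatoes $2.87: unprepared food → 0% → $0.00
Storage bin $22.08: other taxable items → 4.5% → $0.99
Sparkling wine $36.13: beer, wine and spirits, buyer-exempt → 0% → $0.00
Extension cord $11.96: other taxable items → 4.5% → $0.54
Bottle of gin (750 mL) $27.77: beer, wine and spirits, buyer-exempt → 0% → $0.00
2% milk (gallon) $3.51: unprepared food → 0% → $0.00
Bottle of rosé $17.38: beer, wine and spirits, buyer-exempt → 0% → $0.00
Olive oil (1 L) $23.71: unprepared food → 0% → $0.00
Bottle of merlot $20.83: beer, wine and spirits, buyer-exempt → 0% → $0.00
Total tax = $0.57 + $0.60 + $0.99 + $0.54 = $2.70

$2.70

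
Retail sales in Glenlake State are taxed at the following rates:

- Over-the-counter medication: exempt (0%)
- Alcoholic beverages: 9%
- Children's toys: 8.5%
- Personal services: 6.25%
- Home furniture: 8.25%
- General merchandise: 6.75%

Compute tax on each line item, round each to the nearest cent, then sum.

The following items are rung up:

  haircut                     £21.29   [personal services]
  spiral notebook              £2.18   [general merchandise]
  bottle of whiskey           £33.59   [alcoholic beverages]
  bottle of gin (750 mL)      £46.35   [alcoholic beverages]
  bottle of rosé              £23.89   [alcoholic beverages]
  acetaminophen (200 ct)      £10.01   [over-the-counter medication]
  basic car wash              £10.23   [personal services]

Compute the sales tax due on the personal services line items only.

£1.97

Haircut £21.29: personal services → 6.25% → £1.33
Basic car wash £10.23: personal services → 6.25% → £0.64
Tax on personal services = £1.33 + £0.64 = £1.97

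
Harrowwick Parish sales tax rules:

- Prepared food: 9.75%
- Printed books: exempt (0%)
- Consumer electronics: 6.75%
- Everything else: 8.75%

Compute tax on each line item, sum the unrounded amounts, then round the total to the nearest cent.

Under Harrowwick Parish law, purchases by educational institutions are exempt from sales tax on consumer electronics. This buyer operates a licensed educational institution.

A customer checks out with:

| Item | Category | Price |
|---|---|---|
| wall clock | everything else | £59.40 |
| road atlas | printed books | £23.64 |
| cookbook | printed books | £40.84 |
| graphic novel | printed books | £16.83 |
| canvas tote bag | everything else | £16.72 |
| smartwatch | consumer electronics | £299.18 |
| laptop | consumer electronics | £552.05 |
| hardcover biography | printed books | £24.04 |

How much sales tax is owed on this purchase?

£6.66

Wall clock £59.40: everything else → 8.75% → £5.1975
Road atlas £23.64: printed books → 0% → £0.00
Cookbook £40.84: printed books → 0% → £0.00
Graphic novel £16.83: printed books → 0% → £0.00
Canvas tote bag £16.72: everything else → 8.75% → £1.463
Smartwatch £299.18: consumer electronics, buyer-exempt → 0% → £0.00
Laptop £552.05: consumer electronics, buyer-exempt → 0% → £0.00
Hardcover biography £24.04: printed books → 0% → £0.00
Unrounded tax sum = £6.6605 → £6.66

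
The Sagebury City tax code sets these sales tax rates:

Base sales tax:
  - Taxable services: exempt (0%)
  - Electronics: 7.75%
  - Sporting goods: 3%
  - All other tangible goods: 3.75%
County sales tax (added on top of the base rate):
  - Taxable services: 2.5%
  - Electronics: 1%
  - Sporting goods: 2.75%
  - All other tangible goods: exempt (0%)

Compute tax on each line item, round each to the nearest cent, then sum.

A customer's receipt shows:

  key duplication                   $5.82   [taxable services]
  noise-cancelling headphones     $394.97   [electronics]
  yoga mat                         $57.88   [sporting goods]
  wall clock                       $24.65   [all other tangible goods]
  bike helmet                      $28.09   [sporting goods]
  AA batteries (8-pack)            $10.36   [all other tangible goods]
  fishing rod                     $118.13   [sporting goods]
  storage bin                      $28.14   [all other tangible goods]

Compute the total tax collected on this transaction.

Key duplication $5.82: taxable services → 0% + 2.5% county = 2.5% → $0.15
Noise-cancelling headphones $394.97: electronics → 7.75% + 1% county = 8.75% → $34.56
Yoga mat $57.88: sporting goods → 3% + 2.75% county = 5.75% → $3.33
Wall clock $24.65: all other tangible goods → 3.75% + 0% county = 3.75% → $0.92
Bike helmet $28.09: sporting goods → 3% + 2.75% county = 5.75% → $1.62
AA batteries (8-pack) $10.36: all other tangible goods → 3.75% + 0% county = 3.75% → $0.39
Fishing rod $118.13: sporting goods → 3% + 2.75% county = 5.75% → $6.79
Storage bin $28.14: all other tangible goods → 3.75% + 0% county = 3.75% → $1.06
Total tax = $0.15 + $34.56 + $3.33 + $0.92 + $1.62 + $0.39 + $6.79 + $1.06 = $48.82

$48.82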